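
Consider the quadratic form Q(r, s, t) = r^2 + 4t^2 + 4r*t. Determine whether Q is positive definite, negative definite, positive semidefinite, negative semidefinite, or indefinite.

positive semidefinite

Write A = [[1, 0, 2], [0, 0, 0], [2, 0, 4]].
Symmetric row and column elimination reduces A to a congruent diagonal form with pivots 1, 0, 0.
Counting signs: 1 positive, 2 zero.
Hence Q is positive semidefinite.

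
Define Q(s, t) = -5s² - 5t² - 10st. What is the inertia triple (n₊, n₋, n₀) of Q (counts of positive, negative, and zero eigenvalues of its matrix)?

The symmetric matrix is A = [[-5, -5], [-5, -5]].
Row-reducing A symmetrically gives the diagonal entries -5, 0.
That gives 1 negative, 1 zero pivots.

(0, 1, 1)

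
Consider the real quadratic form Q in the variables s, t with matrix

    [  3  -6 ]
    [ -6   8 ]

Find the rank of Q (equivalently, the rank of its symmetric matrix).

2

Applying the same elementary operations to the rows and columns of A produces a congruent diagonal matrix with entries 3, -4.
Counting signs: 1 positive, 1 negative.
The rank is the number of nonzero pivots: 2.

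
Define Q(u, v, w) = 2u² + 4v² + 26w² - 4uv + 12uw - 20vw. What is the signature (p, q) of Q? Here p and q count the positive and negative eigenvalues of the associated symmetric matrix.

The associated matrix is A = [[2, -2, 6], [-2, 4, -10], [6, -10, 26]].
Symmetric row and column elimination reduces A to a congruent diagonal form with pivots 2, 2, 0.
So there are 2 positive, 1 zero pivots.

(2, 0)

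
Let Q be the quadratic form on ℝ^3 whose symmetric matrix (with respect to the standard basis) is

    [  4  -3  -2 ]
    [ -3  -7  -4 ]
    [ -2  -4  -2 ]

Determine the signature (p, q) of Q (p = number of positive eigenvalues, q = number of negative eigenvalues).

Symmetric row and column elimination reduces A to a congruent diagonal form with pivots 4, -37/4, 10/37.
That gives 2 positive, 1 negative pivots.

(2, 1)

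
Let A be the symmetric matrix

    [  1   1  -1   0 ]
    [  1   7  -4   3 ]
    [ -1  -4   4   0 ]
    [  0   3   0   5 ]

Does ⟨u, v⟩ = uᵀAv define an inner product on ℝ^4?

Row-reducing A symmetrically gives the diagonal entries 1, 6, 3/2, 2.
So there are 4 positive pivots.
Hence Q is positive definite.
⟨·,·⟩ is an inner product exactly when A is positive definite.

yes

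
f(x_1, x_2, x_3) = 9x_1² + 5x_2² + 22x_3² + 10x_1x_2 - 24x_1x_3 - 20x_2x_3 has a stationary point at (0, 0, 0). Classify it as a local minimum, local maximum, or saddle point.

The Hessian at the origin is H = [[18, 10, -24], [10, 10, -20], [-24, -20, 44]].
Applying the same elementary operations to the rows and columns of H produces a congruent diagonal matrix with entries 18, 40/9, 2.
Counting signs: 3 positive.
H is positive definite, so the origin is a strict local minimum.

local minimum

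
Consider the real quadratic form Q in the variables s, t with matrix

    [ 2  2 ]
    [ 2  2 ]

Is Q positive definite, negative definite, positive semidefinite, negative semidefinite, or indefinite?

Row-reducing A symmetrically gives the diagonal entries 2, 0.
So there are 1 positive, 1 zero pivots.
Hence Q is positive semidefinite.

positive semidefinite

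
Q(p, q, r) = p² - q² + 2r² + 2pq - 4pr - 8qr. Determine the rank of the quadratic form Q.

2

Write A = [[1, 1, -2], [1, -1, -4], [-2, -4, 2]].
Congruent diagonalization of A (simultaneous row and column reduction) yields pivots 1, -2, 0.
That gives 1 positive, 1 negative, 1 zero pivots.
The rank is the number of nonzero pivots: 2.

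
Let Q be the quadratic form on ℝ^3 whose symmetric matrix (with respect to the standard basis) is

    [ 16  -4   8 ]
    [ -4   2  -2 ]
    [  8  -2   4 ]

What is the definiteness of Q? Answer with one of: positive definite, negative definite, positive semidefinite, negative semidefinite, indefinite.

positive semidefinite

Row-reducing A symmetrically gives the diagonal entries 16, 1, 0.
Counting signs: 2 positive, 1 zero.
Hence Q is positive semidefinite.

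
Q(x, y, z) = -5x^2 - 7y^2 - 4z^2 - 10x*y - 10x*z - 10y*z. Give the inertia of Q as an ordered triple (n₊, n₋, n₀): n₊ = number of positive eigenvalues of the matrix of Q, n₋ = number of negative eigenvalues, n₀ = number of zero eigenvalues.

(1, 2, 0)

The associated matrix is A = [[-5, -5, -5], [-5, -7, -5], [-5, -5, -4]].
Applying the same elementary operations to the rows and columns of A produces a congruent diagonal matrix with entries -5, -2, 1.
Counting signs: 1 positive, 2 negative.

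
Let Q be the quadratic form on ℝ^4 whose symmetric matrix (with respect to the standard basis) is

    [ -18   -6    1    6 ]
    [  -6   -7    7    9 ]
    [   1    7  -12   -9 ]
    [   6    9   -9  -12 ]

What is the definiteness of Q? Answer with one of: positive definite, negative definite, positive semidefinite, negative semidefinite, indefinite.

Leading principal minors: Δ_1 = -18, Δ_2 = 90, Δ_3 = -275, Δ_4 = 15.
The signs alternate starting with Δ_1 < 0, so by Sylvester's criterion Q is negative definite.

negative definite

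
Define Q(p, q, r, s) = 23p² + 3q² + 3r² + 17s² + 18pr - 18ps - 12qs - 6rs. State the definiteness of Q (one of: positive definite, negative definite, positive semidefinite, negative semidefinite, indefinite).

The symmetric matrix is A = [[23, 0, 9, -9], [0, 3, 0, -6], [9, 0, 3, -3], [-9, -6, -3, 17]].
An LDLᵀ factorisation of A has diagonal entries 23, 3, -12/23, 2.
That gives 3 positive, 1 negative pivots.
Hence Q is indefinite.

indefinite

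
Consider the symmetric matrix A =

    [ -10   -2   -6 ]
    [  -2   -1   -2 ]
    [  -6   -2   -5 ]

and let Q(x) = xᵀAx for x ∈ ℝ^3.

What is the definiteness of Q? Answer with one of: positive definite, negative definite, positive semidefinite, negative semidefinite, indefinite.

negative definite

Leading principal minors: Δ_1 = -10, Δ_2 = 6, Δ_3 = -2.
The signs alternate starting with Δ_1 < 0, so by Sylvester's criterion Q is negative definite.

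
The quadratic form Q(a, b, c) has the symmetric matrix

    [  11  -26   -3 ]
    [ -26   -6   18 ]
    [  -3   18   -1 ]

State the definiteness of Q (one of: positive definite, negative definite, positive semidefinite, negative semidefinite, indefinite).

Row-reducing A symmetrically gives the diagonal entries 11, -742/11, -20/371.
So there are 1 positive, 2 negative pivots.
Hence Q is indefinite.

indefinite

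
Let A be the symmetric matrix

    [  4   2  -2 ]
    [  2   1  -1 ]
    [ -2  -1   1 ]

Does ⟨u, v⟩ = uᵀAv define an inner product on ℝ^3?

Symmetric row and column elimination reduces A to a congruent diagonal form with pivots 4, 0, 0.
That gives 1 positive, 2 zero pivots.
Hence Q is positive semidefinite.
⟨·,·⟩ is an inner product exactly when A is positive definite.

no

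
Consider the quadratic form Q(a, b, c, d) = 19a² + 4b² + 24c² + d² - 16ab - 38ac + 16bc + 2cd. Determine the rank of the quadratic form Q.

The associated matrix is A = [[19, -8, -19, 0], [-8, 4, 8, 0], [-19, 8, 24, 1], [0, 0, 1, 1]].
Row-reducing A symmetrically gives the diagonal entries 19, 12/19, 5, 4/5.
Counting signs: 4 positive.
The rank is the number of nonzero pivots: 4.

4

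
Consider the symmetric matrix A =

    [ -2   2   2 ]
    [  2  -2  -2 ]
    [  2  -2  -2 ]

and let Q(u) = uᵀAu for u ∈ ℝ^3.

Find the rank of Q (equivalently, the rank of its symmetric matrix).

1

Row-reducing A symmetrically gives the diagonal entries -2, 0, 0.
Counting signs: 1 negative, 2 zero.
The rank is the number of nonzero pivots: 1.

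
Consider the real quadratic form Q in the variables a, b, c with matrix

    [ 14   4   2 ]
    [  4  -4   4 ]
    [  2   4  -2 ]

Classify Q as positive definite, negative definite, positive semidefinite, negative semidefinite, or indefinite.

indefinite

Row-reducing A symmetrically gives the diagonal entries 14, -36/7, 0.
So there are 1 positive, 1 negative, 1 zero pivots.
Hence Q is indefinite.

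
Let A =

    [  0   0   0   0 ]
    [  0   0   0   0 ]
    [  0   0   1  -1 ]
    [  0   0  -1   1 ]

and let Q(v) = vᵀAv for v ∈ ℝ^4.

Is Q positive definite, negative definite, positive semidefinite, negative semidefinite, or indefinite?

Row-reducing A symmetrically gives the diagonal entries 0, 0, 1, 0.
So there are 1 positive, 3 zero pivots.
Hence Q is positive semidefinite.

positive semidefinite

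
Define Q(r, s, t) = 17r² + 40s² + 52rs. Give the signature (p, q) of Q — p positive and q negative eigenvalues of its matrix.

(2, 0)

The associated matrix is A = [[17, 26, 0], [26, 40, 0], [0, 0, 0]].
Symmetric row and column elimination reduces A to a congruent diagonal form with pivots 17, 4/17, 0.
So there are 2 positive, 1 zero pivots.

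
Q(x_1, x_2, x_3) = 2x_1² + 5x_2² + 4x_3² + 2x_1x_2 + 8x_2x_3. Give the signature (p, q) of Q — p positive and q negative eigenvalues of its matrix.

The associated matrix is A = [[2, 1, 0], [1, 5, 4], [0, 4, 4]].
Applying the same elementary operations to the rows and columns of A produces a congruent diagonal matrix with entries 2, 9/2, 4/9.
That gives 3 positive pivots.

(3, 0)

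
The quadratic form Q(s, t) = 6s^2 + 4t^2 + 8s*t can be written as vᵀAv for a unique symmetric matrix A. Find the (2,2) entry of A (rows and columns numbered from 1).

4

The coefficient of t^2 in Q is 4, and that is exactly A[2,2].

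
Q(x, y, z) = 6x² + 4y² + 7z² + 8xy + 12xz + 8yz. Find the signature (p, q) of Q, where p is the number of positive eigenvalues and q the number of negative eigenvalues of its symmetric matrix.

Write A = [[6, 4, 6], [4, 4, 4], [6, 4, 7]].
Row-reducing A symmetrically gives the diagonal entries 6, 4/3, 1.
Counting signs: 3 positive.

(3, 0)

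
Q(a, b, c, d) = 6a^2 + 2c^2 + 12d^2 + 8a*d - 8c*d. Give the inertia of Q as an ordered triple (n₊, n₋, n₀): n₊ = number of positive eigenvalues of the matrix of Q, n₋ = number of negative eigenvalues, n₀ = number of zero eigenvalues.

(3, 0, 1)

The associated matrix is A = [[6, 0, 0, 4], [0, 0, 0, 0], [0, 0, 2, -4], [4, 0, -4, 12]].
Applying the same elementary operations to the rows and columns of A produces a congruent diagonal matrix with entries 6, 0, 2, 4/3.
Counting signs: 3 positive, 1 zero.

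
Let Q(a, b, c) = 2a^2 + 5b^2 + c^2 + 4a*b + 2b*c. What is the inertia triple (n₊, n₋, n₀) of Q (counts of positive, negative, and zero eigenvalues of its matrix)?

(3, 0, 0)

The symmetric matrix is A = [[2, 2, 0], [2, 5, 1], [0, 1, 1]].
Applying the same elementary operations to the rows and columns of A produces a congruent diagonal matrix with entries 2, 3, 2/3.
Counting signs: 3 positive.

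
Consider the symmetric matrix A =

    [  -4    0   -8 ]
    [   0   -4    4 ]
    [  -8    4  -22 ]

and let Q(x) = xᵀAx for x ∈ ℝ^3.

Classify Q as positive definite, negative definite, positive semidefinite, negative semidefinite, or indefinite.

Leading principal minors: Δ_1 = -4, Δ_2 = 16, Δ_3 = -32.
The signs alternate starting with Δ_1 < 0, so by Sylvester's criterion Q is negative definite.

negative definite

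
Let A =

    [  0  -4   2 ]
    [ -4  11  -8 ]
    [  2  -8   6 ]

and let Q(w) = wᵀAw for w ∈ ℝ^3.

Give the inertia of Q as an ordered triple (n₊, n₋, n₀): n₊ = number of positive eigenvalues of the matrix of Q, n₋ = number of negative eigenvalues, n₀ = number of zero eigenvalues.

By Sylvester's law of inertia any congruent diagonalization of A has 2 positive, 1 negative and 0 zero entries.

(2, 1, 0)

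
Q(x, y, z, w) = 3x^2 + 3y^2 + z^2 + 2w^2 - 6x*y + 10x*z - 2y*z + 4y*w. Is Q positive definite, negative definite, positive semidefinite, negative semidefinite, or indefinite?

The symmetric matrix is A = [[3, -3, 5, 0], [-3, 3, -1, 2], [5, -1, 1, 0], [0, 2, 0, 2]].
A is congruent to a diagonal matrix with 3 positive, 1 negative and 0 zero entries, so Q is indefinite.

indefinite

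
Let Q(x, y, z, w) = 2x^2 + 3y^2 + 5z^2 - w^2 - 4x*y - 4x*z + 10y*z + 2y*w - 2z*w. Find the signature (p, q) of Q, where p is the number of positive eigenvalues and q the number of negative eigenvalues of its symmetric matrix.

Write A = [[2, -2, -2, 0], [-2, 3, 5, 1], [-2, 5, 5, -1], [0, 1, -1, -1]].
An LDLᵀ factorisation of A has diagonal entries 2, 1, -6, 2/3.
Counting signs: 3 positive, 1 negative.

(3, 1)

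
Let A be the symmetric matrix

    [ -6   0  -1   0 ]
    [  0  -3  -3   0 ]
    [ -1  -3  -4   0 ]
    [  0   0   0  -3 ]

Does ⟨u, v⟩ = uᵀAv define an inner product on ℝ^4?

Congruent diagonalization of A (simultaneous row and column reduction) yields pivots -6, -3, -5/6, -3.
Counting signs: 4 negative.
Hence Q is negative definite.
⟨·,·⟩ is an inner product exactly when A is positive definite.

no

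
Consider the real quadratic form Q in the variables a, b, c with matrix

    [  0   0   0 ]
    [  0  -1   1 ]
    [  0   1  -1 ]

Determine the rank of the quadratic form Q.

1

Congruent diagonalization of A (simultaneous row and column reduction) yields pivots 0, -1, 0.
Counting signs: 1 negative, 2 zero.
The rank is the number of nonzero pivots: 1.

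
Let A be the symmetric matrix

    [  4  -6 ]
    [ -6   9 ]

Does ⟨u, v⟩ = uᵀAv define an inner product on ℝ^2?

no

Applying the same elementary operations to the rows and columns of A produces a congruent diagonal matrix with entries 4, 0.
Counting signs: 1 positive, 1 zero.
Hence Q is positive semidefinite.
⟨·,·⟩ is an inner product exactly when A is positive definite.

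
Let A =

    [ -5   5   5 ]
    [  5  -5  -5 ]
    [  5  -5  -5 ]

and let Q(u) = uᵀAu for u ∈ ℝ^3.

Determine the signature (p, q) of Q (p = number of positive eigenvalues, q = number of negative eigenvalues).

Row-reducing A symmetrically gives the diagonal entries -5, 0, 0.
That gives 1 negative, 2 zero pivots.

(0, 1)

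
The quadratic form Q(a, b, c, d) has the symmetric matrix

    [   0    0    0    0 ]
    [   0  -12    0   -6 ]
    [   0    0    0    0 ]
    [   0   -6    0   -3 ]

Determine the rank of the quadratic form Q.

Congruent diagonalization of A (simultaneous row and column reduction) yields pivots 0, -12, 0, 0.
That gives 1 negative, 3 zero pivots.
The rank is the number of nonzero pivots: 1.

1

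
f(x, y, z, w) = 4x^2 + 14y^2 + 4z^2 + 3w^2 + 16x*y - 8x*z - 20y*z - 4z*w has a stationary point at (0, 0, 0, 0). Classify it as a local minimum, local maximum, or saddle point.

saddle point

The Hessian at the origin is H = [[8, 16, -8, 0], [16, 28, -20, 0], [-8, -20, 8, -4], [0, 0, -4, 6]].
Symmetric row and column elimination reduces H to a congruent diagonal form with pivots 8, -4, 4, 2.
So there are 3 positive, 1 negative pivots.
H is indefinite, so the origin is a saddle point.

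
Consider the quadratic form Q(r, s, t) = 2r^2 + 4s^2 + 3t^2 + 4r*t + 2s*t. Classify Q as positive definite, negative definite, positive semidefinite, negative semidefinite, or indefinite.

The symmetric matrix of Q is A = [[2, 0, 2], [0, 4, 1], [2, 1, 3]].
Leading principal minors: Δ_1 = 2, Δ_2 = 8, Δ_3 = 6.
All leading principal minors are positive, so by Sylvester's criterion Q is positive definite.

positive definite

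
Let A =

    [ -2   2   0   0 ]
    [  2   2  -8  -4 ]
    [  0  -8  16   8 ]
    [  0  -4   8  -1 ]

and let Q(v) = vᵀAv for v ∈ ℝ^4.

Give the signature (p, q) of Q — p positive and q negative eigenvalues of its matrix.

(1, 2)

Symmetric row and column elimination reduces A to a congruent diagonal form with pivots -2, 4, 0, -5.
So there are 1 positive, 2 negative, 1 zero pivots.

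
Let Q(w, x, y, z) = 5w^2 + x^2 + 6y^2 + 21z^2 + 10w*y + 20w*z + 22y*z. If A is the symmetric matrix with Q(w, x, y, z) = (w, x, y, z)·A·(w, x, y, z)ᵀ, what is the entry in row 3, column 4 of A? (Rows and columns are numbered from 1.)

11

The coefficient of y·z in Q is 22. For a symmetric A this equals A[3,4] + A[4,3] = 2·A[3,4].
So A[3,4] = 22/2 = 11.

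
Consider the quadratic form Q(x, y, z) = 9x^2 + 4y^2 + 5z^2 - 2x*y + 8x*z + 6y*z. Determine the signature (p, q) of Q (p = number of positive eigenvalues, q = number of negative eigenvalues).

The associated matrix is A = [[9, -1, 4], [-1, 4, 3], [4, 3, 5]].
Row-reducing A symmetrically gives the diagonal entries 9, 35/9, 6/35.
So there are 3 positive pivots.

(3, 0)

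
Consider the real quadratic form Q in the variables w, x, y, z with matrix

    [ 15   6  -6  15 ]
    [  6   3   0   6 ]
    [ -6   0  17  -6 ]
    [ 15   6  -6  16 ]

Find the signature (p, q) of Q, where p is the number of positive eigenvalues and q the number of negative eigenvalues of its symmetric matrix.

(4, 0)

Symmetric row and column elimination reduces A to a congruent diagonal form with pivots 15, 3/5, 5, 1.
Counting signs: 4 positive.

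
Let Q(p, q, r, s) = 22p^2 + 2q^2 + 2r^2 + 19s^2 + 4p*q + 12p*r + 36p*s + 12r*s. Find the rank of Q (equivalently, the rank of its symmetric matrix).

4

The associated matrix is A = [[22, 2, 6, 18], [2, 2, 0, 0], [6, 0, 2, 6], [18, 0, 6, 19]].
Row-reducing A symmetrically gives the diagonal entries 22, 20/11, 1/5, 1.
Counting signs: 4 positive.
The rank is the number of nonzero pivots: 4.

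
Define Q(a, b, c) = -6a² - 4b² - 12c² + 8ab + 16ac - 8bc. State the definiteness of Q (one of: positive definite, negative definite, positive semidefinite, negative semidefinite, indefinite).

negative semidefinite

Write A = [[-6, 4, 8], [4, -4, -4], [8, -4, -12]].
Congruent diagonalization of A (simultaneous row and column reduction) yields pivots -6, -4/3, 0.
So there are 2 negative, 1 zero pivots.
Hence Q is negative semidefinite.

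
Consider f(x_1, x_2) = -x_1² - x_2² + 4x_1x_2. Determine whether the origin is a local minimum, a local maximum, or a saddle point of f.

The Hessian at the origin is H = [[-2, 4], [4, -2]].
det H = -2·-2 − (4)² = -12 < 0, so H is indefinite.
Therefore the origin is a saddle point.

saddle point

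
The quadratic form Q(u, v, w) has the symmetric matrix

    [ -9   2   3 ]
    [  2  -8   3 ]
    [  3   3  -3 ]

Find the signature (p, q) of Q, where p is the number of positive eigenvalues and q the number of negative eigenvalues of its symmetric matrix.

(0, 3)

An LDLᵀ factorisation of A has diagonal entries -9, -68/9, -15/68.
So there are 3 negative pivots.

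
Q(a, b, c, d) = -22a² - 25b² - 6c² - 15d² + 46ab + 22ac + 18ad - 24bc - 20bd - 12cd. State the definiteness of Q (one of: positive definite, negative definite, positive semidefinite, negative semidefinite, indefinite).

negative definite

The associated matrix is A = [[-22, 23, 11, 9], [23, -25, -12, -10], [11, -12, -6, -6], [9, -10, -6, -15]].
An LDLᵀ factorisation of A has diagonal entries -22, -21/22, -5/21, -5.
Counting signs: 4 negative.
Hence Q is negative definite.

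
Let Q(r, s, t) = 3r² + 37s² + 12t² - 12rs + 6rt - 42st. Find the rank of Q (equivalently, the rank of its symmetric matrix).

2

Write A = [[3, -6, 3], [-6, 37, -21], [3, -21, 12]].
Congruent diagonalization of A (simultaneous row and column reduction) yields pivots 3, 25, 0.
Counting signs: 2 positive, 1 zero.
The rank is the number of nonzero pivots: 2.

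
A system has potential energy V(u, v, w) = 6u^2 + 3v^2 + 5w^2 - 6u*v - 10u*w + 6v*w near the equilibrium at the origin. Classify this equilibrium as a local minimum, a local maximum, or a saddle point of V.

local minimum

The Hessian at the origin is H = [[12, -6, -10], [-6, 6, 6], [-10, 6, 10]].
Applying the same elementary operations to the rows and columns of H produces a congruent diagonal matrix with entries 12, 3, 4/3.
That gives 3 positive pivots.
H is positive definite, so the origin is a strict local minimum.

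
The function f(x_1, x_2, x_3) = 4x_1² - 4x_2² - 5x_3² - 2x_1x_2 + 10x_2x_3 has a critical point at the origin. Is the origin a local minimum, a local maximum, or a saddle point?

The Hessian at the origin is H = [[8, -2, 0], [-2, -8, 10], [0, 10, -10]].
Row-reducing H symmetrically gives the diagonal entries 8, -17/2, 30/17.
That gives 2 positive, 1 negative pivots.
H is indefinite, so the origin is a saddle point.

saddle point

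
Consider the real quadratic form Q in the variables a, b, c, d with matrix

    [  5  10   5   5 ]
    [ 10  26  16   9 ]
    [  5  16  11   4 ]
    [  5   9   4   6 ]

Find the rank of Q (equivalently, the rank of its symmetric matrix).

Applying the same elementary operations to the rows and columns of A produces a congruent diagonal matrix with entries 5, 6, 0, 5/6.
That gives 3 positive, 1 zero pivots.
The rank is the number of nonzero pivots: 3.

3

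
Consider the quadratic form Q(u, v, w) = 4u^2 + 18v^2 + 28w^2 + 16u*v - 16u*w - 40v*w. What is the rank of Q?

The associated matrix is A = [[4, 8, -8], [8, 18, -20], [-8, -20, 28]].
Congruent diagonalization of A (simultaneous row and column reduction) yields pivots 4, 2, 4.
So there are 3 positive pivots.
The rank is the number of nonzero pivots: 3.

3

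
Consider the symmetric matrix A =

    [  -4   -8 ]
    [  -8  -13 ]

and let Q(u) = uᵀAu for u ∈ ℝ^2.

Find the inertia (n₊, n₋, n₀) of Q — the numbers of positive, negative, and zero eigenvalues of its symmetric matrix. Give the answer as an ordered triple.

(1, 1, 0)

Applying the same elementary operations to the rows and columns of A produces a congruent diagonal matrix with entries -4, 3.
So there are 1 positive, 1 negative pivots.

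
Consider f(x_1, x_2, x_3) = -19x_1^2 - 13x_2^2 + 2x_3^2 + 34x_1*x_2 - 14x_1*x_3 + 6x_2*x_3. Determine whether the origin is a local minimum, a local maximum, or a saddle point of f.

saddle point

The Hessian at the origin is H = [[-38, 34, -14], [34, -26, 6], [-14, 6, 4]].
Symmetric row and column elimination reduces H to a congruent diagonal form with pivots -38, 84/19, -10/21.
So there are 1 positive, 2 negative pivots.
H is indefinite, so the origin is a saddle point.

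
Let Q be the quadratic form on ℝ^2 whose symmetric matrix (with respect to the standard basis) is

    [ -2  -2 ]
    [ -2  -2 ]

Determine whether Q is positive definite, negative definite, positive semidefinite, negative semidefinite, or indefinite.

negative semidefinite

Symmetric row and column elimination reduces A to a congruent diagonal form with pivots -2, 0.
Counting signs: 1 negative, 1 zero.
Hence Q is negative semidefinite.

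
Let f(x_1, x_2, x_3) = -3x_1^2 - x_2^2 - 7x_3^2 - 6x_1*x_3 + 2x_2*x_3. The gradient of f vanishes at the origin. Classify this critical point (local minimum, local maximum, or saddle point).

local maximum

The Hessian at the origin is H = [[-6, 0, -6], [0, -2, 2], [-6, 2, -14]].
Applying the same elementary operations to the rows and columns of H produces a congruent diagonal matrix with entries -6, -2, -6.
So there are 3 negative pivots.
H is negative definite, so the origin is a strict local maximum.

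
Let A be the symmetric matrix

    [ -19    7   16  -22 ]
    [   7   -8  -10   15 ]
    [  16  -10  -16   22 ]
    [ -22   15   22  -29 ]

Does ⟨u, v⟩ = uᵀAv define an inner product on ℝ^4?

no

Symmetric row and column elimination reduces A to a congruent diagonal form with pivots -19, -103/19, 60/103, 0.
That gives 1 positive, 2 negative, 1 zero pivots.
Hence Q is indefinite.
⟨·,·⟩ is an inner product exactly when A is positive definite.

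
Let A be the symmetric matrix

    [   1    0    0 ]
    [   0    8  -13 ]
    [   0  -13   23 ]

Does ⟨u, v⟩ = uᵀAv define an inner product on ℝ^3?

yes

An LDLᵀ factorisation of A has diagonal entries 1, 8, 15/8.
That gives 3 positive pivots.
Hence Q is positive definite.
⟨·,·⟩ is an inner product exactly when A is positive definite.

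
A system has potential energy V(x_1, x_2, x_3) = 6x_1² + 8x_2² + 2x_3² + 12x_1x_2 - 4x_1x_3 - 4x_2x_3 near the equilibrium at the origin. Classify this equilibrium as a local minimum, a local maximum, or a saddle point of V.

local minimum

The Hessian at the origin is H = [[12, 12, -4], [12, 16, -4], [-4, -4, 4]].
An LDLᵀ factorisation of H has diagonal entries 12, 4, 8/3.
That gives 3 positive pivots.
H is positive definite, so the origin is a strict local minimum.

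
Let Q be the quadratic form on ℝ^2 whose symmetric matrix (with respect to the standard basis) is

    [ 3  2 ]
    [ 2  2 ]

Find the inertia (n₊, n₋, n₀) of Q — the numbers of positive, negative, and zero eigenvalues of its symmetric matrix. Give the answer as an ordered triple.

(2, 0, 0)

Applying the same elementary operations to the rows and columns of A produces a congruent diagonal matrix with entries 3, 2/3.
That gives 2 positive pivots.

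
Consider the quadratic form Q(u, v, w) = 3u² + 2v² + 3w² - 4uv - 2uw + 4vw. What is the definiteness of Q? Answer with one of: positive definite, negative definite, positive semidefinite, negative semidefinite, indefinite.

Write A = [[3, -2, -1], [-2, 2, 2], [-1, 2, 3]].
Congruent diagonalization of A (simultaneous row and column reduction) yields pivots 3, 2/3, 0.
So there are 2 positive, 1 zero pivots.
Hence Q is positive semidefinite.

positive semidefinite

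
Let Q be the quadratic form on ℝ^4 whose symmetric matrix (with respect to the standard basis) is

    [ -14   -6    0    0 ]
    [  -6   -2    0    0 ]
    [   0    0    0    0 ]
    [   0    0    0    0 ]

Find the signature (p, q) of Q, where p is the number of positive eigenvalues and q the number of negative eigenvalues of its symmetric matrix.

(1, 1)

Applying the same elementary operations to the rows and columns of A produces a congruent diagonal matrix with entries -14, 4/7, 0, 0.
That gives 1 positive, 1 negative, 2 zero pivots.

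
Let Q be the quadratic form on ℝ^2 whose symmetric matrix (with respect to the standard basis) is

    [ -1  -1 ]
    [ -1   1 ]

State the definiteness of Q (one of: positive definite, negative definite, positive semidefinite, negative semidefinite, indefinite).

indefinite

Congruent diagonalization of A (simultaneous row and column reduction) yields pivots -1, 2.
Counting signs: 1 positive, 1 negative.
Hence Q is indefinite.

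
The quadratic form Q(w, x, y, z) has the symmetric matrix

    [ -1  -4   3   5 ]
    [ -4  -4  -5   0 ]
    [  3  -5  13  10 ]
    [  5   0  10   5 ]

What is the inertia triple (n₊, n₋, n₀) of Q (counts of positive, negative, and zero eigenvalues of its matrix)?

(2, 2, 0)

Symmetric row and column elimination reduces A to a congruent diagonal form with pivots -1, 12, -25/12, 2.
That gives 2 positive, 2 negative pivots.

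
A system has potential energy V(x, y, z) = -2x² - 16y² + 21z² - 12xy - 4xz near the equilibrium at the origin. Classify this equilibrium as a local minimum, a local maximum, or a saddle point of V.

The Hessian at the origin is H = [[-4, -12, -4], [-12, -32, 0], [-4, 0, 42]].
Row-reducing H symmetrically gives the diagonal entries -4, 4, 10.
That gives 2 positive, 1 negative pivots.
H is indefinite, so the origin is a saddle point.

saddle point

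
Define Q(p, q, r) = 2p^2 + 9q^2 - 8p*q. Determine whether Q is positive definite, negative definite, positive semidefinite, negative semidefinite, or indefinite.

The symmetric matrix is A = [[2, -4, 0], [-4, 9, 0], [0, 0, 0]].
Congruent diagonalization of A (simultaneous row and column reduction) yields pivots 2, 1, 0.
So there are 2 positive, 1 zero pivots.
Hence Q is positive semidefinite.

positive semidefinite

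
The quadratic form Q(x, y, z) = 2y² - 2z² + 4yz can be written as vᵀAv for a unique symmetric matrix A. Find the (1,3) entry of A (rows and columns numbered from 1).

0

The coefficient of x·z in Q is 0. For a symmetric A this equals A[1,3] + A[3,1] = 2·A[1,3].
So A[1,3] = 0/2 = 0.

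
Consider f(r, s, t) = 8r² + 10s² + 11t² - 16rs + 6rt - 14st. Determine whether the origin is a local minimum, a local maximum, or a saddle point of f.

local minimum

The Hessian at the origin is H = [[16, -16, 6], [-16, 20, -14], [6, -14, 22]].
An LDLᵀ factorisation of H has diagonal entries 16, 4, 15/4.
That gives 3 positive pivots.
H is positive definite, so the origin is a strict local minimum.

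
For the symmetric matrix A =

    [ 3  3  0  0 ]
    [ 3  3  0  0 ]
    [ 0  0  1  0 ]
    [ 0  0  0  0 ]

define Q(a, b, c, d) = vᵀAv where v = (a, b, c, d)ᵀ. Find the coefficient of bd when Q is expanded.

0

The coefficient of bd is A[2,4] + A[4,2] = 2·0 = 0.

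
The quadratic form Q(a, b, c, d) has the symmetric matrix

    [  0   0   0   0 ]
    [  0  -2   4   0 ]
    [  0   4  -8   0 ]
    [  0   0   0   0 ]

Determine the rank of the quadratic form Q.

1

Congruent diagonalization of A (simultaneous row and column reduction) yields pivots 0, -2, 0, 0.
That gives 1 negative, 3 zero pivots.
The rank is the number of nonzero pivots: 1.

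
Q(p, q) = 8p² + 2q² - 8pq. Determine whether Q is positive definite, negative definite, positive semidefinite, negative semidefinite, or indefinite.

The symmetric matrix of Q is [[8, -4], [-4, 2]].
For the 2×2 matrix [[8, -4], [-4, 2]]: det = 8·2 − (-4)² = 0, trace = 10.
det = 0 so one eigenvalue is zero; the form is semidefinite with the sign of the trace.

positive semidefinite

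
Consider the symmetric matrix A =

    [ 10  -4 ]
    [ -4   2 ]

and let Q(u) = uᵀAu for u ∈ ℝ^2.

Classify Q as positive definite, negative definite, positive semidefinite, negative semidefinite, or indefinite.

Leading principal minors: Δ_1 = 10, Δ_2 = 4.
All leading principal minors are positive, so by Sylvester's criterion Q is positive definite.

positive definite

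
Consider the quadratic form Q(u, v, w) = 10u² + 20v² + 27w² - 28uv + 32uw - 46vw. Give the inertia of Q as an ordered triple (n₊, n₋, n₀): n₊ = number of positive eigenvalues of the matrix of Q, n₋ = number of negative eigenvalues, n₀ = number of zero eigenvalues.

Write A = [[10, -14, 16], [-14, 20, -23], [16, -23, 27]].
Applying the same elementary operations to the rows and columns of A produces a congruent diagonal matrix with entries 10, 2/5, 1/2.
Counting signs: 3 positive.

(3, 0, 0)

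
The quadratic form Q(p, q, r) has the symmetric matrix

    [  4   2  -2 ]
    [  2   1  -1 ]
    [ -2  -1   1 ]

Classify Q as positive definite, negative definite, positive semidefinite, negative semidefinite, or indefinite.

positive semidefinite

Applying the same elementary operations to the rows and columns of A produces a congruent diagonal matrix with entries 4, 0, 0.
That gives 1 positive, 2 zero pivots.
Hence Q is positive semidefinite.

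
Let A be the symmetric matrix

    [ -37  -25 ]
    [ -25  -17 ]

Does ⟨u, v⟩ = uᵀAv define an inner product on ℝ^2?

no

For the 2×2 matrix [[-37, -25], [-25, -17]]: det = -37·-17 − (-25)² = 4, trace = -54.
det > 0 so both eigenvalues share the sign of the trace; trace = -54 < 0 ⇒ both negative.
⟨·,·⟩ is an inner product exactly when A is positive definite.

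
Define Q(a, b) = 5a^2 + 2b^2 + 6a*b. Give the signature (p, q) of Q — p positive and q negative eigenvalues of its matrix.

(2, 0)

Write A = [[5, 3], [3, 2]].
Congruent diagonalization of A (simultaneous row and column reduction) yields pivots 5, 1/5.
Counting signs: 2 positive.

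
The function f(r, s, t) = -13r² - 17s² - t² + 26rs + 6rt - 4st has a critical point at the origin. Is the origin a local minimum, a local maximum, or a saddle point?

The Hessian at the origin is H = [[-26, 26, 6], [26, -34, -4], [6, -4, -2]].
Row-reducing H symmetrically gives the diagonal entries -26, -8, -3/26.
So there are 3 negative pivots.
H is negative definite, so the origin is a strict local maximum.

local maximum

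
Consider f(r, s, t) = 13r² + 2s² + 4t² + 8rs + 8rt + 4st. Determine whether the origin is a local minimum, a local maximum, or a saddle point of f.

The Hessian at the origin is H = [[26, 8, 8], [8, 4, 4], [8, 4, 8]].
An LDLᵀ factorisation of H has diagonal entries 26, 20/13, 4.
So there are 3 positive pivots.
H is positive definite, so the origin is a strict local minimum.

local minimum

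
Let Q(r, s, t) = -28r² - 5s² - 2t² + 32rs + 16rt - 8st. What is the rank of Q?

3

The associated matrix is A = [[-28, 16, 8], [16, -5, -4], [8, -4, -2]].
Symmetric row and column elimination reduces A to a congruent diagonal form with pivots -28, 29/7, 6/29.
Counting signs: 2 positive, 1 negative.
The rank is the number of nonzero pivots: 3.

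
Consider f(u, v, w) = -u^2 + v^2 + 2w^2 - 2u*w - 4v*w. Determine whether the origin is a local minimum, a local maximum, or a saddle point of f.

saddle point

The Hessian at the origin is H = [[-2, 0, -2], [0, 2, -4], [-2, -4, 4]].
Congruent diagonalization of H (simultaneous row and column reduction) yields pivots -2, 2, -2.
Counting signs: 1 positive, 2 negative.
H is indefinite, so the origin is a saddle point.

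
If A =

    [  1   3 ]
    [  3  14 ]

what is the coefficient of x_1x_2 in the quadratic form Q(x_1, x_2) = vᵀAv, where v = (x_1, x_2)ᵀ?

The coefficient of x_1x_2 is A[1,2] + A[2,1] = 2·3 = 6.

6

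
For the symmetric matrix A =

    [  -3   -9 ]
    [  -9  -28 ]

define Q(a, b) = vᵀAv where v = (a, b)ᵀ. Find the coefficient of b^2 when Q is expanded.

-28

The coefficient of b^2 is the diagonal entry A[2,2] = -28.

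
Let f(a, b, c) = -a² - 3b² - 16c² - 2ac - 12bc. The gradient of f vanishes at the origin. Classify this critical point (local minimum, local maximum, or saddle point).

The Hessian at the origin is H = [[-2, 0, -2], [0, -6, -12], [-2, -12, -32]].
Congruent diagonalization of H (simultaneous row and column reduction) yields pivots -2, -6, -6.
That gives 3 negative pivots.
H is negative definite, so the origin is a strict local maximum.

local maximum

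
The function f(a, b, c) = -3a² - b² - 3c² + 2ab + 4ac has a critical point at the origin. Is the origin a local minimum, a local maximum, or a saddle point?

The Hessian at the origin is H = [[-6, 2, 4], [2, -2, 0], [4, 0, -6]].
Congruent diagonalization of H (simultaneous row and column reduction) yields pivots -6, -4/3, -2.
That gives 3 negative pivots.
H is negative definite, so the origin is a strict local maximum.

local maximum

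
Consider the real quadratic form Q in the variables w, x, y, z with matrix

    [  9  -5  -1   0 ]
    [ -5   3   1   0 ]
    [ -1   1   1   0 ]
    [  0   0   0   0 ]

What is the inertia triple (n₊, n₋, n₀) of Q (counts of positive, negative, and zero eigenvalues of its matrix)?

Symmetric row and column elimination reduces A to a congruent diagonal form with pivots 9, 2/9, 0, 0.
So there are 2 positive, 2 zero pivots.

(2, 0, 2)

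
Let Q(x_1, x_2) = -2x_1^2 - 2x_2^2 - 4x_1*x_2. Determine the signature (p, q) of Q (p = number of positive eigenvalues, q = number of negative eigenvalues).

Write A = [[-2, -2], [-2, -2]].
Symmetric row and column elimination reduces A to a congruent diagonal form with pivots -2, 0.
So there are 1 negative, 1 zero pivots.

(0, 1)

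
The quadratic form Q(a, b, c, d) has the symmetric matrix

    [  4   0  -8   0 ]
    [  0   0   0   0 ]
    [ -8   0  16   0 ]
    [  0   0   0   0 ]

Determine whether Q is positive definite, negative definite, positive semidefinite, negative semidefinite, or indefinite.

Congruent diagonalization of A (simultaneous row and column reduction) yields pivots 4, 0, 0, 0.
So there are 1 positive, 3 zero pivots.
Hence Q is positive semidefinite.

positive semidefinite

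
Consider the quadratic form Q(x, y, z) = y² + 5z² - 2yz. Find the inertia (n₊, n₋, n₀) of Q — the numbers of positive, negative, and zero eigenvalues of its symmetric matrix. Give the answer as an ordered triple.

Write A = [[0, 0, 0], [0, 1, -1], [0, -1, 5]].
Congruent diagonalization of A (simultaneous row and column reduction) yields pivots 0, 1, 4.
Counting signs: 2 positive, 1 zero.

(2, 0, 1)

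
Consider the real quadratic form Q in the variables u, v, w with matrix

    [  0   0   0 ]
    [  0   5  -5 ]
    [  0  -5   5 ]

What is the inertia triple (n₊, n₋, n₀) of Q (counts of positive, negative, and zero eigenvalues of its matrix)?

Applying the same elementary operations to the rows and columns of A produces a congruent diagonal matrix with entries 0, 5, 0.
That gives 1 positive, 2 zero pivots.

(1, 0, 2)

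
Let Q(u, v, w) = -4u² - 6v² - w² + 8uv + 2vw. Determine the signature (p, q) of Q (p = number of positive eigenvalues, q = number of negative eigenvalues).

(0, 3)

The symmetric matrix is A = [[-4, 4, 0], [4, -6, 1], [0, 1, -1]].
An LDLᵀ factorisation of A has diagonal entries -4, -2, -1/2.
Counting signs: 3 negative.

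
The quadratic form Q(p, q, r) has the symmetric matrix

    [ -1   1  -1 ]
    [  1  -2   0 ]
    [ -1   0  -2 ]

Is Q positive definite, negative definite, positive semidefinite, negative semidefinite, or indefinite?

negative semidefinite

Row-reducing A symmetrically gives the diagonal entries -1, -1, 0.
Counting signs: 2 negative, 1 zero.
Hence Q is negative semidefinite.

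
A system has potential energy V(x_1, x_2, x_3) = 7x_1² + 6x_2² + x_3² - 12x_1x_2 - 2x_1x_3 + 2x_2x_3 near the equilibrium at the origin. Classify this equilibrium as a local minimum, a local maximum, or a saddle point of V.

The Hessian at the origin is H = [[14, -12, -2], [-12, 12, 2], [-2, 2, 2]].
An LDLᵀ factorisation of H has diagonal entries 14, 12/7, 5/3.
So there are 3 positive pivots.
H is positive definite, so the origin is a strict local minimum.

local minimum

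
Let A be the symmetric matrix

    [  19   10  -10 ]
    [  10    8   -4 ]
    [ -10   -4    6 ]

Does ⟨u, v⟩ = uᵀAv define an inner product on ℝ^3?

An LDLᵀ factorisation of A has diagonal entries 19, 52/19, 2/13.
That gives 3 positive pivots.
Hence Q is positive definite.
⟨·,·⟩ is an inner product exactly when A is positive definite.

yes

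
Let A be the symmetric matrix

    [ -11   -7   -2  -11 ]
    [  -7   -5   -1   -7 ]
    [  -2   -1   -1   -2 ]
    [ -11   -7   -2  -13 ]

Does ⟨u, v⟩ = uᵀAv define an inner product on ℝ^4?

Leading principal minors: Δ_1 = -11, Δ_2 = 6, Δ_3 = -3, Δ_4 = 6.
The signs alternate starting with Δ_1 < 0, so by Sylvester's criterion Q is negative definite.
⟨·,·⟩ is an inner product exactly when A is positive definite.

no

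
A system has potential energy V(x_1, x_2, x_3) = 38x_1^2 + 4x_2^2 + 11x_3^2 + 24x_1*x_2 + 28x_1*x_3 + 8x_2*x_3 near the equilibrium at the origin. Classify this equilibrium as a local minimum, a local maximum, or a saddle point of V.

The Hessian at the origin is H = [[76, 24, 28], [24, 8, 8], [28, 8, 22]].
Row-reducing H symmetrically gives the diagonal entries 76, 8/19, 10.
Counting signs: 3 positive.
H is positive definite, so the origin is a strict local minimum.

local minimum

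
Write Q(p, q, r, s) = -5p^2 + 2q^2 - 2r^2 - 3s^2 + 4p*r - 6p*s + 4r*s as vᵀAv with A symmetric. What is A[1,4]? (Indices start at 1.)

The coefficient of p·s in Q is -6. For a symmetric A this equals A[1,4] + A[4,1] = 2·A[1,4].
So A[1,4] = -6/2 = -3.

-3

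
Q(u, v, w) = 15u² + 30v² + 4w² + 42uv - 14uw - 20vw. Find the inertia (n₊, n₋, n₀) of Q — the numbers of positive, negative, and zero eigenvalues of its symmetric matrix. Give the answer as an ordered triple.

The associated matrix is A = [[15, 21, -7], [21, 30, -10], [-7, -10, 4]].
Row-reducing A symmetrically gives the diagonal entries 15, 3/5, 2/3.
That gives 3 positive pivots.

(3, 0, 0)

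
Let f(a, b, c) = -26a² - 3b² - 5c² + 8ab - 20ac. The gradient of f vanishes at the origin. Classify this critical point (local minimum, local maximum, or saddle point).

The Hessian at the origin is H = [[-52, 8, -20], [8, -6, 0], [-20, 0, -10]].
Congruent diagonalization of H (simultaneous row and column reduction) yields pivots -52, -62/13, -10/31.
So there are 3 negative pivots.
H is negative definite, so the origin is a strict local maximum.

local maximum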